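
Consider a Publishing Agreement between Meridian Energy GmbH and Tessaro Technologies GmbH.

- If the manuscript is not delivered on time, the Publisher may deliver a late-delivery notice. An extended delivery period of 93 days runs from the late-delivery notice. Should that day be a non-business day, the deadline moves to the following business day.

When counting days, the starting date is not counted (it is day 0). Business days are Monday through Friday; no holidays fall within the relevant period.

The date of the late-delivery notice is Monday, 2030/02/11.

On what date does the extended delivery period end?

2030/05/15

The last day of the extended delivery period: 93 calendar days after 2030/02/11 is 2030/05/15. 2030/05/15 is a Wednesday, so no roll-forward applies.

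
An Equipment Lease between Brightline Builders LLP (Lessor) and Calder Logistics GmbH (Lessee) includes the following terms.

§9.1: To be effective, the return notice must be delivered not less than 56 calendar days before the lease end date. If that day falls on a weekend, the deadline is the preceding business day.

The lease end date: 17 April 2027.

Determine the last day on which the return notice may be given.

19 February 2027

Counting back 56 calendar days from 17 April 2027 gives 20 February 2027. That is a Saturday, so the deadline moves back to Friday, 19 February 2027.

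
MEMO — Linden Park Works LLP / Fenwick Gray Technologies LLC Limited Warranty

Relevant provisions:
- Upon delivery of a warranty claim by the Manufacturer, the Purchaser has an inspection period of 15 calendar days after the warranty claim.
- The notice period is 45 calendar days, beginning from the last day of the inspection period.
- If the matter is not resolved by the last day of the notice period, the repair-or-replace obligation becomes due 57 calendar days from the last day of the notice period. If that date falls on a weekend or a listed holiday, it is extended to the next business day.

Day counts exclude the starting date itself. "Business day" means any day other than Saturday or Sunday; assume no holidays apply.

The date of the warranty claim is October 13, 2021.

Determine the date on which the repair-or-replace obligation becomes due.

The last day of the inspection period: October 13, 2021 + 15 days = October 28, 2021.
Adding 45 calendar days to October 28, 2021 gives December 12, 2021, which is the last day of the notice period.
Adding 57 calendar days to December 12, 2021 gives February 7, 2022, which is the date on which the repair-or-replace obligation becomes due. February 7, 2022 is a Monday, so no roll-forward applies.

February 7, 2022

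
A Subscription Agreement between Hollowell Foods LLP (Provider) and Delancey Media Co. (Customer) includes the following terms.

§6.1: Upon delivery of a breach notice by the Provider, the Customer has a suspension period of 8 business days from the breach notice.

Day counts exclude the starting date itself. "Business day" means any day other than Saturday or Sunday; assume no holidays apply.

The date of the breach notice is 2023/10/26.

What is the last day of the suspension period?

The last day of the suspension period: counting 8 business days from Thursday, 2023/10/26 (Oct 27, Oct 30, Oct 31, Nov 1, Nov 2, Nov 3, Nov 6, Nov 7, skipping weekends) reaches Tuesday, 2023/11/07.

2023/11/07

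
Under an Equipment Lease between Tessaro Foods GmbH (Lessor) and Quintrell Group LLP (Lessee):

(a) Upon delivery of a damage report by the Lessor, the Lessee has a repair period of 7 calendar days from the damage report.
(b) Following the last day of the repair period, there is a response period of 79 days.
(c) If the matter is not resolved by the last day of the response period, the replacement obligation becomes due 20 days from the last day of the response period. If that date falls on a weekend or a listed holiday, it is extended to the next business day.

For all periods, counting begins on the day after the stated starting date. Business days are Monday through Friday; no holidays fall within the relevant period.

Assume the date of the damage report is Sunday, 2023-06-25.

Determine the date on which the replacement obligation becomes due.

The last day of the repair period: 2023-06-25 + 7 days = 2023-07-02.
The last day of the response period: 2023-07-02 + 79 days = 2023-09-19.
Adding 20 calendar days to 2023-09-19 gives 2023-10-09, which is the date on which the replacement obligation becomes due. 2023-10-09 is a Monday, so no roll-forward applies.

2023-10-09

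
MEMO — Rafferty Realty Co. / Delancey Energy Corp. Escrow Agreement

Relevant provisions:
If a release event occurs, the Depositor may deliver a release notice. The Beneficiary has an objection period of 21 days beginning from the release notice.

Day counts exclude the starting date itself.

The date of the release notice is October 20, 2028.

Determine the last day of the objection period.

November 10, 2028

Adding 21 calendar days to October 20, 2028 gives November 10, 2028, which is the last day of the objection period.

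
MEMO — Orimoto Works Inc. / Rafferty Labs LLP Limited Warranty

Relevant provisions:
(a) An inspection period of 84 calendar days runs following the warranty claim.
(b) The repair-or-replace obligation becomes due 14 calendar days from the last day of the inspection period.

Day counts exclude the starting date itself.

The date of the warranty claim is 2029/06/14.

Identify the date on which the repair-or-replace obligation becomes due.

Adding 84 calendar days to 2029/06/14 gives 2029/09/06, which is the last day of the inspection period.
The date on which the repair-or-replace obligation becomes due: 2029/09/06 + 14 days = 2029/09/20.

2029/09/20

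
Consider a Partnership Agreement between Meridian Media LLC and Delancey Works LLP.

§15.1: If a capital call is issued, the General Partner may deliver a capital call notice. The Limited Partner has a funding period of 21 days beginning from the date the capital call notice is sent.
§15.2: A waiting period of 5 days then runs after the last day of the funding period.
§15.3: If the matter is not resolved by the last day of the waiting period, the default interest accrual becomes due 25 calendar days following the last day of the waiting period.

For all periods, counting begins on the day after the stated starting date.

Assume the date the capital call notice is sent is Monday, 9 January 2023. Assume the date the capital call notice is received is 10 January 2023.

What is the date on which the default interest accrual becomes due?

1 March 2023

The last day of the funding period: 9 January 2023 + 21 days = 30 January 2023.
Adding 5 calendar days to 30 January 2023 gives 4 February 2023, which is the last day of the waiting period.
The date on which the default interest accrual becomes due: 4 February 2023 + 25 days = 1 March 2023.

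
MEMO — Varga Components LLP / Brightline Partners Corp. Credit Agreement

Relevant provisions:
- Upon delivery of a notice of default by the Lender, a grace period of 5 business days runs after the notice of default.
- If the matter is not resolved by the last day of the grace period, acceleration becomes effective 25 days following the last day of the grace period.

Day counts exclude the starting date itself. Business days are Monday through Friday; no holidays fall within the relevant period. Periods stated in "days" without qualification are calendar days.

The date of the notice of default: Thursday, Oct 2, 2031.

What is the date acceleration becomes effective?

Nov 3, 2031

The last day of the grace period: 5 business days after Thursday, Oct 2, 2031, skipping weekends — Oct 3, Oct 6, Oct 7, Oct 8, Oct 9 — lands on Thursday, Oct 9, 2031.
The date acceleration becomes effective: Oct 9, 2031 + 25 days = Nov 3, 2031.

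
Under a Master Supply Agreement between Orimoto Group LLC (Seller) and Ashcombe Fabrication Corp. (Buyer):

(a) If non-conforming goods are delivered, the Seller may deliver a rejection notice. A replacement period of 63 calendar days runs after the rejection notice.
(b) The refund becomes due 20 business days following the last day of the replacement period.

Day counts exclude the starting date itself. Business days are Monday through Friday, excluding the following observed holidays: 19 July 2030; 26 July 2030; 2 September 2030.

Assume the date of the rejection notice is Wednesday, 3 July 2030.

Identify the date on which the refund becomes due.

Adding 63 calendar days to 3 July 2030 gives 4 September 2030, which is the last day of the replacement period.
From Wednesday, 4 September 2030, 20 business days (Sep 5, Sep 6, Sep 9, Sep 10, …, Sep 30, Oct 1, Oct 2, skipping weekends) brings us to Wednesday, 2 October 2030, which is the date on which the refund becomes due.

2 October 2030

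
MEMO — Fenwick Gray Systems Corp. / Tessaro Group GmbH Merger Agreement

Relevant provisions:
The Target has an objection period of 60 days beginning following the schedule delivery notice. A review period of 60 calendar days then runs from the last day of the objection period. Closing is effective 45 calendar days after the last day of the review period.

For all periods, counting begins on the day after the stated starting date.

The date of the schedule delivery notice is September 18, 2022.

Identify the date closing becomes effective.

March 2, 2023

The last day of the objection period: 60 calendar days after September 18, 2022 is November 17, 2022.
The last day of the review period: November 17, 2022 + 60 days = January 16, 2023.
The date closing becomes effective: January 16, 2023 + 45 days = March 2, 2023.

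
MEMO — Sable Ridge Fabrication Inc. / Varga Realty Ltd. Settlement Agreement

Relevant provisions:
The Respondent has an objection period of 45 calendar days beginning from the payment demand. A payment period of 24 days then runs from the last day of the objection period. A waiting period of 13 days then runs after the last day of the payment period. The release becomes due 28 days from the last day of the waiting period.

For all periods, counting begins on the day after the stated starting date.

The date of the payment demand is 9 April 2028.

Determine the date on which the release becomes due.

28 July 2028

The last day of the objection period: 45 calendar days after 9 April 2028 is 24 May 2028.
Adding 24 calendar days to 24 May 2028 gives 17 June 2028, which is the last day of the payment period.
The last day of the waiting period: 13 calendar days after 17 June 2028 is 30 June 2028.
Adding 28 calendar days to 30 June 2028 gives 28 July 2028, which is the date on which the release becomes due.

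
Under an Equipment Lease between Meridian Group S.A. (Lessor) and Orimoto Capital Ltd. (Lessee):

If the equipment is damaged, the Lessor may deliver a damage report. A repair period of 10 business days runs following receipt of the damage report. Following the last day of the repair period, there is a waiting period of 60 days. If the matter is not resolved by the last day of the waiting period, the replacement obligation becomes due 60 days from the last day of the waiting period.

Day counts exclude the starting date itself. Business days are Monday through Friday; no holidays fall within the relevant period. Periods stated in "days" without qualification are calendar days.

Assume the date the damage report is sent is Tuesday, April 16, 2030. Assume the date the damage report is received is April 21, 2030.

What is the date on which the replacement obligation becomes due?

The last day of the repair period: counting 10 business days from Sunday, April 21, 2030 (Apr 22, Apr 23, Apr 24, Apr 25, Apr 26, Apr 29, Apr 30, May 1, May 2, May 3, skipping weekends) reaches Friday, May 3, 2030.
The last day of the waiting period: 60 calendar days after May 3, 2030 is July 2, 2030.
Adding 60 calendar days to July 2, 2030 gives August 31, 2030, which is the date on which the replacement obligation becomes due.

August 31, 2030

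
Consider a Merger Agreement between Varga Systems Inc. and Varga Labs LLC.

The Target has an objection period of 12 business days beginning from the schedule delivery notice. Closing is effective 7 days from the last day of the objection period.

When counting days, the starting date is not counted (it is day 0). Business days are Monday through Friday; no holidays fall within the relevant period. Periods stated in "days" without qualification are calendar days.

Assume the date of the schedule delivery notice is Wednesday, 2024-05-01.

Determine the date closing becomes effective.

2024-05-24

The last day of the objection period: counting 12 business days from Wednesday, 2024-05-01 (May 2, May 3, May 6, May 7, …, May 15, May 16, May 17, skipping weekends) reaches Friday, 2024-05-17.
Adding 7 calendar days to 2024-05-17 gives 2024-05-24, which is the date closing becomes effective.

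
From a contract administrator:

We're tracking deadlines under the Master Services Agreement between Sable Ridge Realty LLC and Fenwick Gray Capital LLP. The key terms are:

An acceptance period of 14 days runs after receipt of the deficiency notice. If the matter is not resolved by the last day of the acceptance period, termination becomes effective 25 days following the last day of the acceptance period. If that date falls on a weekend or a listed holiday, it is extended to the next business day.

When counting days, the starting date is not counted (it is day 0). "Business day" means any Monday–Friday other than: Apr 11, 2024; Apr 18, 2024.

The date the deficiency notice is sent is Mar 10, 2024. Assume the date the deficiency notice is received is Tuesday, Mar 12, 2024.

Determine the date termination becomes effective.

The last day of the acceptance period: 14 calendar days after Mar 12, 2024 is Mar 26, 2024.
The date termination becomes effective: Mar 26, 2024 + 25 days = Apr 20, 2024. That falls on a Saturday, so it rolls to the next business day, Monday, Apr 22, 2024.

Apr 22, 2024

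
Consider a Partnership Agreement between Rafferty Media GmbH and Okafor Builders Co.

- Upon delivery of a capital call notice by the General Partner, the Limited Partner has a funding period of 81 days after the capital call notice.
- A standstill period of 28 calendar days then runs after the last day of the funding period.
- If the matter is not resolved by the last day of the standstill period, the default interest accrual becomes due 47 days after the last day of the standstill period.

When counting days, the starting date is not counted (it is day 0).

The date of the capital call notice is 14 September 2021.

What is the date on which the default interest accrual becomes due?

17 February 2022

The last day of the funding period: 81 calendar days after 14 September 2021 is 4 December 2021.
The last day of the standstill period: 4 December 2021 + 28 days = 1 January 2022.
The date on which the default interest accrual becomes due: 47 calendar days after 1 January 2022 is 17 February 2022.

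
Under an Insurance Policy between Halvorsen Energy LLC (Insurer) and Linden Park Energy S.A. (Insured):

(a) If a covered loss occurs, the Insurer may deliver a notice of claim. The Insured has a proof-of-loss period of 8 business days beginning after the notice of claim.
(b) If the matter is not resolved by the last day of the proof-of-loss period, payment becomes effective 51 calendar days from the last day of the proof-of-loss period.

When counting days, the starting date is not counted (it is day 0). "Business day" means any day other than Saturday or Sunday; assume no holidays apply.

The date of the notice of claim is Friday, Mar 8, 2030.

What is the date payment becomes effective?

May 10, 2030

The last day of the proof-of-loss period: 8 business days after Friday, Mar 8, 2030, skipping weekends — Mar 11, Mar 12, Mar 13, Mar 14, Mar 15, Mar 18, Mar 19, Mar 20 — lands on Wednesday, Mar 20, 2030.
The date payment becomes effective: Mar 20, 2030 + 51 days = May 10, 2030.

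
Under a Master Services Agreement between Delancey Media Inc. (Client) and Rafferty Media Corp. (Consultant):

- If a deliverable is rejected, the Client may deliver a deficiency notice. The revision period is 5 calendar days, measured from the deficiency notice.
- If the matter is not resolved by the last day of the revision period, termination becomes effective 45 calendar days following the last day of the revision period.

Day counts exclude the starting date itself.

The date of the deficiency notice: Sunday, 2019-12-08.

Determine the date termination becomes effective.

2020-01-27

The last day of the revision period: 2019-12-08 + 5 days = 2019-12-13.
The date termination becomes effective: 45 calendar days after 2019-12-13 is 2020-01-27.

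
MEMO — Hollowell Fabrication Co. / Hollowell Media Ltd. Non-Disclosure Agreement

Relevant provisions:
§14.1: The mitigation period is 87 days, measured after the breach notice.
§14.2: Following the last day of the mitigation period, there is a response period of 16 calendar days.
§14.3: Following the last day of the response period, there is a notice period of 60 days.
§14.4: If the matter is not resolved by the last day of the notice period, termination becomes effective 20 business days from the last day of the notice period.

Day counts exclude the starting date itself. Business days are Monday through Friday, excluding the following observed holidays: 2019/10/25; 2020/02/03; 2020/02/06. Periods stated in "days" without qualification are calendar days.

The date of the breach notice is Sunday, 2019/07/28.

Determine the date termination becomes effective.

2020/02/05

Adding 87 calendar days to 2019/07/28 gives 2019/10/23, which is the last day of the mitigation period.
The last day of the response period: 2019/10/23 + 16 days = 2019/11/08.
Adding 60 calendar days to 2019/11/08 gives 2020/01/07, which is the last day of the notice period.
From Tuesday, 2020/01/07, 20 business days (Jan 8, Jan 9, Jan 10, Jan 13, …, Jan 31, Feb 4, Feb 5, skipping weekends and the listed holiday on Feb 3) brings us to Wednesday, 2020/02/05, which is the date termination becomes effective.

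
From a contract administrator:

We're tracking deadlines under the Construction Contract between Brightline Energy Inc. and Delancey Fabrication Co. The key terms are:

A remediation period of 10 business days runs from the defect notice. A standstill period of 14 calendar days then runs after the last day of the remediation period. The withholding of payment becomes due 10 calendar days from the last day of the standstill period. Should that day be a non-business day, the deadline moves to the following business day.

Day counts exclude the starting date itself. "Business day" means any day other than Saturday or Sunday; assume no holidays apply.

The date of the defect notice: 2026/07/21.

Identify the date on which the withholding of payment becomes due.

2026/08/28

From Tuesday, 2026/07/21, 10 business days (Jul 22, Jul 23, Jul 24, Jul 27, Jul 28, Jul 29, Jul 30, Jul 31, Aug 3, Aug 4, skipping weekends) brings us to Tuesday, 2026/08/04, which is the last day of the remediation period.
The last day of the standstill period: 2026/08/04 + 14 days = 2026/08/18.
Adding 10 calendar days to 2026/08/18 gives 2026/08/28, which is the date on which the withholding of payment becomes due. 2026/08/28 is a Friday, so no roll-forward applies.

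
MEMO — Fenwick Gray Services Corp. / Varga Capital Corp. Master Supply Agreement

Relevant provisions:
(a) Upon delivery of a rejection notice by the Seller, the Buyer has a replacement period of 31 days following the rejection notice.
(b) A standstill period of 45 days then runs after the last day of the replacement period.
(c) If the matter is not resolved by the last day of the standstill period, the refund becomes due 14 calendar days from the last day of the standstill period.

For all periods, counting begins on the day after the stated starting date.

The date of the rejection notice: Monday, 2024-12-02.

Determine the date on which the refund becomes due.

2025-03-02

Adding 31 calendar days to 2024-12-02 gives 2025-01-02, which is the last day of the replacement period.
Adding 45 calendar days to 2025-01-02 gives 2025-02-16, which is the last day of the standstill period.
Adding 14 calendar days to 2025-02-16 gives 2025-03-02, which is the date on which the refund becomes due.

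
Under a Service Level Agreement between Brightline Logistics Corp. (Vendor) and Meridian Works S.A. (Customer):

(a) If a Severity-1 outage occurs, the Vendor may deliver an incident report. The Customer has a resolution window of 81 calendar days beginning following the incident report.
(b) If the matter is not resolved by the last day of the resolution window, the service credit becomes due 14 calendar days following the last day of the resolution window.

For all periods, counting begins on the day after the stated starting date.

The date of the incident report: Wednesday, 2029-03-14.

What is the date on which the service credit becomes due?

2029-06-17

The last day of the resolution window: 2029-03-14 + 81 days = 2029-06-03.
The date on which the service credit becomes due: 2029-06-03 + 14 days = 2029-06-17.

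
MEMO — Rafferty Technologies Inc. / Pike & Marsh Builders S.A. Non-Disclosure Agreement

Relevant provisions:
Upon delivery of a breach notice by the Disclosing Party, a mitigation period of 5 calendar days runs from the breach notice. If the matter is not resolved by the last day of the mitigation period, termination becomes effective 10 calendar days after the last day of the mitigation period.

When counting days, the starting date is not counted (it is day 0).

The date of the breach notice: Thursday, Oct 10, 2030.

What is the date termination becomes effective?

The last day of the mitigation period: 5 calendar days after Oct 10, 2030 is Oct 15, 2030.
The date termination becomes effective: 10 calendar days after Oct 15, 2030 is Oct 25, 2030.

Oct 25, 2030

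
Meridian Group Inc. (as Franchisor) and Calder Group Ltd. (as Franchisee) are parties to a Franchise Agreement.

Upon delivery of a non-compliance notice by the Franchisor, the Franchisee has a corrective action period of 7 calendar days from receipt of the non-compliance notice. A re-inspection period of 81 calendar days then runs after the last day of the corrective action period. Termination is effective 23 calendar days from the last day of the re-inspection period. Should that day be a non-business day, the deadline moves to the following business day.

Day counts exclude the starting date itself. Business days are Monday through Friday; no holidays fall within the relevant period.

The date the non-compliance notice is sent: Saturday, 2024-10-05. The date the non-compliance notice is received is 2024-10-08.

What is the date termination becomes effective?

2025-01-27

Adding 7 calendar days to 2024-10-08 gives 2024-10-15, which is the last day of the corrective action period.
The last day of the re-inspection period: 2024-10-15 + 81 days = 2025-01-04.
The date termination becomes effective: 23 calendar days after 2025-01-04 is 2025-01-27. 2025-01-27 is a Monday, so no roll-forward applies.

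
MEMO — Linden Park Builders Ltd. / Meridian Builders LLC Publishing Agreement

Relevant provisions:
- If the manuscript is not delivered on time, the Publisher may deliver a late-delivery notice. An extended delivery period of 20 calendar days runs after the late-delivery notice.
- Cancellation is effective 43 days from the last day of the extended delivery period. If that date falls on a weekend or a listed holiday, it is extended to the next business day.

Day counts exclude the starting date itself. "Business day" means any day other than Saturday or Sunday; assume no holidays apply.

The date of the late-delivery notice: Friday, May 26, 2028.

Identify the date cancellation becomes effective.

The last day of the extended delivery period: May 26, 2028 + 20 days = June 15, 2028.
The date cancellation becomes effective: 43 calendar days after June 15, 2028 is July 28, 2028. July 28, 2028 is a Friday, so no roll-forward applies.

July 28, 2028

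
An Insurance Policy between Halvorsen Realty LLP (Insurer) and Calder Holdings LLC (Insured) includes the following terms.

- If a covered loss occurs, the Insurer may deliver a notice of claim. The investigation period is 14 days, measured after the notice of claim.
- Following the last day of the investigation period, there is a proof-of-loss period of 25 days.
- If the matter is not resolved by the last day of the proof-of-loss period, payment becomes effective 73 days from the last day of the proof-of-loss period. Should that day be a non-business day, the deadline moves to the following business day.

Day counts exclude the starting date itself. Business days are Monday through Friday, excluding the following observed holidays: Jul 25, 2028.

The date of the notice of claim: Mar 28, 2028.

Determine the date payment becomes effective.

Adding 14 calendar days to Mar 28, 2028 gives Apr 11, 2028, which is the last day of the investigation period.
The last day of the proof-of-loss period: 25 calendar days after Apr 11, 2028 is May 6, 2028.
The date payment becomes effective: May 6, 2028 + 73 days = Jul 18, 2028. Jul 18, 2028 is a Tuesday and is not a listed holiday, so no roll-forward applies.

Jul 18, 2028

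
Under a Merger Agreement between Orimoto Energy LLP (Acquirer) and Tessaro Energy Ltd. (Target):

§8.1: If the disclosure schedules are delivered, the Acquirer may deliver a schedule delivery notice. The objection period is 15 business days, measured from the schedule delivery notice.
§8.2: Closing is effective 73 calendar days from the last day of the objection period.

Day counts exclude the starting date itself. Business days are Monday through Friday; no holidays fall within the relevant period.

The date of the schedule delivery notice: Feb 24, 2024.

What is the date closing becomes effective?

May 27, 2024

The last day of the objection period: 15 business days after Saturday, Feb 24, 2024, skipping weekends — Feb 26, Feb 27, Feb 28, Feb 29, …, Mar 13, Mar 14, Mar 15 — lands on Friday, Mar 15, 2024.
The date closing becomes effective: Mar 15, 2024 + 73 days = May 27, 2024.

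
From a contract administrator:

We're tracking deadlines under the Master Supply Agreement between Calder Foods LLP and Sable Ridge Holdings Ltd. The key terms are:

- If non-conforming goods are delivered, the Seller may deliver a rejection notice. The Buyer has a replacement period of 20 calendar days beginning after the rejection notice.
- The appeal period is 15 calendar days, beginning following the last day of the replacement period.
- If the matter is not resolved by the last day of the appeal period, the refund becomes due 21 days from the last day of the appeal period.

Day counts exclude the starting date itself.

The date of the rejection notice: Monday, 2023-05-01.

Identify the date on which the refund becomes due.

2023-06-26

Adding 20 calendar days to 2023-05-01 gives 2023-05-21, which is the last day of the replacement period.
The last day of the appeal period: 2023-05-21 + 15 days = 2023-06-05.
The date on which the refund becomes due: 21 calendar days after 2023-06-05 is 2023-06-26.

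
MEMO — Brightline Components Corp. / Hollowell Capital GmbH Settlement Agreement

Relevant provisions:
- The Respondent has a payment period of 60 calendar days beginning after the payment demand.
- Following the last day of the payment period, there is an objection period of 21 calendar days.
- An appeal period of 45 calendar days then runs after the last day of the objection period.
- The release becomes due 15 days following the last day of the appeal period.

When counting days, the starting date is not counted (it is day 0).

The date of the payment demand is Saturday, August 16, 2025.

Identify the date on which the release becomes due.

The last day of the payment period: August 16, 2025 + 60 days = October 15, 2025.
The last day of the objection period: 21 calendar days after October 15, 2025 is November 5, 2025.
The last day of the appeal period: 45 calendar days after November 5, 2025 is December 20, 2025.
The date on which the release becomes due: December 20, 2025 + 15 days = January 4, 2026.

January 4, 2026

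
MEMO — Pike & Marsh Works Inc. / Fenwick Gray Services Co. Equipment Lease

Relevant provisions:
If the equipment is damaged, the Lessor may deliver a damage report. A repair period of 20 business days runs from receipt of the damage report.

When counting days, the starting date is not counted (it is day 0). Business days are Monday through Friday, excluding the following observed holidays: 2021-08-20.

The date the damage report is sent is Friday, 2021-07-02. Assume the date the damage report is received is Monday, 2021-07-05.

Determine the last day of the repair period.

2021-08-02

From Monday, 2021-07-05, 20 business days (Jul 6, Jul 7, Jul 8, Jul 9, …, Jul 29, Jul 30, Aug 2, skipping weekends) brings us to Monday, 2021-08-02, which is the last day of the repair period.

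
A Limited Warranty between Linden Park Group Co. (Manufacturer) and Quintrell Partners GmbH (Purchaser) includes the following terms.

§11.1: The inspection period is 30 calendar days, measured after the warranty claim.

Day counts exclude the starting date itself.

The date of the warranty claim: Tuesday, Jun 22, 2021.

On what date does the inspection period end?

Jul 22, 2021

The last day of the inspection period: Jun 22, 2021 + 30 days = Jul 22, 2021.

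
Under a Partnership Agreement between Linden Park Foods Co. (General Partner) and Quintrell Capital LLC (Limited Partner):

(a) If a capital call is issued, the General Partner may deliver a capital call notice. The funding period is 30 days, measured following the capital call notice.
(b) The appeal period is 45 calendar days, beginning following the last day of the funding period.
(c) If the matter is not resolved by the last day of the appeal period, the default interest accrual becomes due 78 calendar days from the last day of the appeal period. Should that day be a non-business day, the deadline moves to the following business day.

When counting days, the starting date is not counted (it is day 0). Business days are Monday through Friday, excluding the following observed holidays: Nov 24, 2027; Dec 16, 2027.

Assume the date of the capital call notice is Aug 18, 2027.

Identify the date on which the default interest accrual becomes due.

Adding 30 calendar days to Aug 18, 2027 gives Sep 17, 2027, which is the last day of the funding period.
The last day of the appeal period: 45 calendar days after Sep 17, 2027 is Nov 1, 2027.
The date on which the default interest accrual becomes due: 78 calendar days after Nov 1, 2027 is Jan 18, 2028. Jan 18, 2028 is a Tuesday and is not a listed holiday, so no roll-forward applies.

Jan 18, 2028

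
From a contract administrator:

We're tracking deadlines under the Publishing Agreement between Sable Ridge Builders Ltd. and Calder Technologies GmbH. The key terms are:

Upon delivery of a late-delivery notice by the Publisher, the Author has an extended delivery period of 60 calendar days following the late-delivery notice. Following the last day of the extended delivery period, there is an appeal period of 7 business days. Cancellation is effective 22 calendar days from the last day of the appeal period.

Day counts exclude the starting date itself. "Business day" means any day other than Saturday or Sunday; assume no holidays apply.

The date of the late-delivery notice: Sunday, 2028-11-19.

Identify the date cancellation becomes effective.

Adding 60 calendar days to 2028-11-19 gives 2029-01-18, which is the last day of the extended delivery period.
The last day of the appeal period: counting 7 business days from Thursday, 2029-01-18 (Jan 19, Jan 22, Jan 23, Jan 24, Jan 25, Jan 26, Jan 29, skipping weekends) reaches Monday, 2029-01-29.
The date cancellation becomes effective: 2029-01-29 + 22 days = 2029-02-20.

2029-02-20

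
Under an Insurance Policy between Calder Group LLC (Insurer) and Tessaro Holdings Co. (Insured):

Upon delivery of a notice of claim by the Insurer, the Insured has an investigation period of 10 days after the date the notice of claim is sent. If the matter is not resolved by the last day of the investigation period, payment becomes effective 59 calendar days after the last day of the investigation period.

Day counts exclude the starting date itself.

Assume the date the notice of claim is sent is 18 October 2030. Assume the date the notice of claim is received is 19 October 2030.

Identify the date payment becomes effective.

Adding 10 calendar days to 18 October 2030 gives 28 October 2030, which is the last day of the investigation period.
The date payment becomes effective: 59 calendar days after 28 October 2030 is 26 December 2030.

26 December 2030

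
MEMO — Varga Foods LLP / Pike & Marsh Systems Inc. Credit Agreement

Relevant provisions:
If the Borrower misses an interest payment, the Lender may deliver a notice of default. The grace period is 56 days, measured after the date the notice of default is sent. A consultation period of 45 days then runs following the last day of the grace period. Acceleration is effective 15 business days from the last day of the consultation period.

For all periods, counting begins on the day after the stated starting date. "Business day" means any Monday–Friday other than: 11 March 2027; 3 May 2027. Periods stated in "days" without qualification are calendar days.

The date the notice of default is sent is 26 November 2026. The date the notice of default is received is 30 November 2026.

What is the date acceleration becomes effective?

29 March 2027

The last day of the grace period: 26 November 2026 + 56 days = 21 January 2027.
The last day of the consultation period: 21 January 2027 + 45 days = 7 March 2027.
The date acceleration becomes effective: 15 business days after Sunday, 7 March 2027, skipping weekends and the listed holiday on Mar 11 — Mar 8, Mar 9, Mar 10, Mar 12, …, Mar 25, Mar 26, Mar 29 — lands on Monday, 29 March 2027.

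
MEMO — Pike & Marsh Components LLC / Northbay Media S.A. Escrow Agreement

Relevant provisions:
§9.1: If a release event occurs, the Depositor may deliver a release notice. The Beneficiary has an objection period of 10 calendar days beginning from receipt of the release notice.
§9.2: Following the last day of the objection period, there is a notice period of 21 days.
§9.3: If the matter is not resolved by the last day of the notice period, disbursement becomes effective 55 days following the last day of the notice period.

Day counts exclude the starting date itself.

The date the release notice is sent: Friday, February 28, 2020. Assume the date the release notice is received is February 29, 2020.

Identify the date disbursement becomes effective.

The last day of the objection period: February 29, 2020 + 10 days = March 10, 2020.
The last day of the notice period: 21 calendar days after March 10, 2020 is March 31, 2020.
Adding 55 calendar days to March 31, 2020 gives May 25, 2020, which is the date disbursement becomes effective.

May 25, 2020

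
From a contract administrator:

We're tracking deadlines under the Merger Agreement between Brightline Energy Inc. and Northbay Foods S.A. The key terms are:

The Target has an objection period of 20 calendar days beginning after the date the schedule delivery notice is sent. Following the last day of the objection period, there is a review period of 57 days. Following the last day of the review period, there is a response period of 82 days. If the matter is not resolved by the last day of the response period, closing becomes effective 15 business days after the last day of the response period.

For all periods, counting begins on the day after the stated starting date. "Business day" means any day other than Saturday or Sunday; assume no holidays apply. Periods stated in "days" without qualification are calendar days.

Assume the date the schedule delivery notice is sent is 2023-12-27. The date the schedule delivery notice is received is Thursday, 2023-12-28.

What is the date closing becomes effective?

2024-06-24

Adding 20 calendar days to 2023-12-27 gives 2024-01-16, which is the last day of the objection period.
The last day of the review period: 57 calendar days after 2024-01-16 is 2024-03-13.
The last day of the response period: 82 calendar days after 2024-03-13 is 2024-06-03.
The date closing becomes effective: 15 business days after Monday, 2024-06-03, skipping weekends — Jun 4, Jun 5, Jun 6, Jun 7, …, Jun 20, Jun 21, Jun 24 — lands on Monday, 2024-06-24.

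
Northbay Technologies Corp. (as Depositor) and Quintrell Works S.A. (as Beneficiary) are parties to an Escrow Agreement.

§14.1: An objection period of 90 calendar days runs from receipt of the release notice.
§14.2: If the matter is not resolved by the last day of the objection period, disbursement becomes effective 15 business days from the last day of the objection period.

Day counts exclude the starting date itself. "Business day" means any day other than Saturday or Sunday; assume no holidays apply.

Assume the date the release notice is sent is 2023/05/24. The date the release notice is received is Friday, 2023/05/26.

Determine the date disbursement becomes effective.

2023/09/14

The last day of the objection period: 2023/05/26 + 90 days = 2023/08/24.
The date disbursement becomes effective: counting 15 business days from Thursday, 2023/08/24 (Aug 25, Aug 28, Aug 29, Aug 30, …, Sep 12, Sep 13, Sep 14, skipping weekends) reaches Thursday, 2023/09/14.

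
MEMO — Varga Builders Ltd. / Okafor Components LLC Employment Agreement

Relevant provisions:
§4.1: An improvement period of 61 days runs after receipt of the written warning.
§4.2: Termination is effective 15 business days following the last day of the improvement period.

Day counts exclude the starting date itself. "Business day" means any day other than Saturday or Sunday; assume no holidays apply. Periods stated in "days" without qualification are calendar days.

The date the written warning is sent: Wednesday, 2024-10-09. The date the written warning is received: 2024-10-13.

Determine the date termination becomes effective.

The last day of the improvement period: 61 calendar days after 2024-10-13 is 2024-12-13.
The date termination becomes effective: counting 15 business days from Friday, 2024-12-13 (Dec 16, Dec 17, Dec 18, Dec 19, …, Jan 1, Jan 2, Jan 3, skipping weekends) reaches Friday, 2025-01-03.

2025-01-03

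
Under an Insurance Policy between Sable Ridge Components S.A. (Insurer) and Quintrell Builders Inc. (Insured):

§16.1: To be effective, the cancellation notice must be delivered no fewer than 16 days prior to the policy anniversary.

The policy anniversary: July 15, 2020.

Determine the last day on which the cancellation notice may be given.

Counting back 16 calendar days from July 15, 2020 gives June 29, 2020.

June 29, 2020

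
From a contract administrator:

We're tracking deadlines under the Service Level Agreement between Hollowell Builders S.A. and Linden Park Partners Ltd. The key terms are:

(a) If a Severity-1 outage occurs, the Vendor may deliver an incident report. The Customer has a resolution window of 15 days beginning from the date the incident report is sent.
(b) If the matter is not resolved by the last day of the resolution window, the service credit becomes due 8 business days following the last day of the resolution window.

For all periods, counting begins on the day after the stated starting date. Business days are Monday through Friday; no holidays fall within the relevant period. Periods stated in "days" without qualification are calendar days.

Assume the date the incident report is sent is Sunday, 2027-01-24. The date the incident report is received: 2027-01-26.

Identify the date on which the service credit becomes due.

2027-02-18

The last day of the resolution window: 2027-01-24 + 15 days = 2027-02-08.
The date on which the service credit becomes due: counting 8 business days from Monday, 2027-02-08 (Feb 9, Feb 10, Feb 11, Feb 12, Feb 15, Feb 16, Feb 17, Feb 18, skipping weekends) reaches Thursday, 2027-02-18.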